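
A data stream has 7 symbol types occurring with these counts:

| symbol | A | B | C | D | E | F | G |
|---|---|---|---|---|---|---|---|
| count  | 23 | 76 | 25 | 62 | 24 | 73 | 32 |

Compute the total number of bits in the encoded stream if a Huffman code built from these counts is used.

Greedily combine the two least-frequent nodes:
combine A(23), E(24) → 47
combine C(25), G(32) → 57
combine 47, 57 → 104
combine D(62), F(73) → 135
combine B(76), 104 → 180
combine 135, 180 → 315
Each symbol's bit-cost is frequency × depth; summing gives 838 bits (equivalently 47 + 57 + 104 + 135 + 180 + 315).

838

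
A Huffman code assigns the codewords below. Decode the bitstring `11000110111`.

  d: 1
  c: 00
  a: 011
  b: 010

Read left to right; each codeword is recognised as soon as it completes (prefix code):
  1→d | 1→d | 00→c | 011→a | 011→a | 1→d
Decoded message: ddcaad

ddcaad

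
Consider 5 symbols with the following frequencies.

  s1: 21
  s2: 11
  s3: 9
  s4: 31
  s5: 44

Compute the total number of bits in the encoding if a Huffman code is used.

249

Merge the two smallest weights repeatedly:
combine s3(9), s2(11) → 20
combine 20, s1(21) → 41
combine s4(31), 41 → 72
combine s5(44), 72 → 116
The encoded length is the sum of every internal node's weight: 20 + 41 + 72 + 116 = 249 bits.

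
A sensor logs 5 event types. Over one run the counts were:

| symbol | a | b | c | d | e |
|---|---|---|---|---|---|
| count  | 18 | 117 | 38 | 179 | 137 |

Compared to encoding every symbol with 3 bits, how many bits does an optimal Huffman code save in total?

439

Fixed-length: 3 bits × 489 symbols = 1467 bits.
Huffman merges:
combine a(18), c(38) → 56
combine 56, b(117) → 173
combine e(137), 173 → 310
combine d(179), 310 → 489
Huffman total = 56 + 173 + 310 + 489 = 1028 bits.
Saving = 1467 − 1028 = 439 bits.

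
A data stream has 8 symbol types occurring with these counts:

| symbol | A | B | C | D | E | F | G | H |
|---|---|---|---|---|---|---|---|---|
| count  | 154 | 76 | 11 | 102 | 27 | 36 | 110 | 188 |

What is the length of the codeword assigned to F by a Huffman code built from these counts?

4

Build the tree from the bottom:
merge C(11) and E(27): 38
merge F(36) and 38: 74
merge 74 and B(76): 150
merge D(102) and G(110): 212
merge 150 and A(154): 304
merge H(188) and 212: 400
merge 304 and 400: 704
F sits 4 levels below the root, so its codeword is 4 bits.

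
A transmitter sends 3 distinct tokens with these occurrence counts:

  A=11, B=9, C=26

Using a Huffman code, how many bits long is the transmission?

66

Build the Huffman tree bottom-up:
B(9) + A(11) → 20
20 + C(26) → 46
Total encoded bits = sum of merged weights = 20 + 46 = 66.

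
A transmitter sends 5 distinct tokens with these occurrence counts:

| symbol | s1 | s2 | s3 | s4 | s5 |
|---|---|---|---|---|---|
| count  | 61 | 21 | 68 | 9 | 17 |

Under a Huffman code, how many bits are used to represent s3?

1

Repeatedly merge the two smallest:
merge s4(9) and s5(17): 26
merge s2(21) and 26: 47
merge 47 and s1(61): 108
merge s3(68) and 108: 176
s3 is a child of the root — depth 1, so its codeword is a single bit.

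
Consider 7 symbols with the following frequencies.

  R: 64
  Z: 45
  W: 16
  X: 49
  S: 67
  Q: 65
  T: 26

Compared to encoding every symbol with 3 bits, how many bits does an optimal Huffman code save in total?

90

Fixed-length: 3 bits × 332 symbols = 996 bits.
Huffman merges:
W(16) + T(26) → 42
42 + Z(45) → 87
X(49) + R(64) → 113
Q(65) + S(67) → 132
87 + 113 → 200
132 + 200 → 332
Huffman total = 42 + 87 + 113 + 132 + 200 + 332 = 906 bits.
Saving = 996 − 906 = 90 bits.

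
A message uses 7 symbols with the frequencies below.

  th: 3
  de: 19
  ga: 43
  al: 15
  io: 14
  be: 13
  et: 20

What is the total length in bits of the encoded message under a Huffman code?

334

Merge the two smallest weights repeatedly:
merge th(3) and be(13): 16
merge io(14) and al(15): 29
merge 16 and de(19): 35
merge et(20) and 29: 49
merge 35 and ga(43): 78
merge 49 and 78: 127
The encoded length is the sum of every internal node's weight: 16 + 29 + 35 + 49 + 78 + 127 = 334 bits.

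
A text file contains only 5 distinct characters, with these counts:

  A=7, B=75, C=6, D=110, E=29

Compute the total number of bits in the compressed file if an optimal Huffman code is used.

Merge the two smallest weights repeatedly:
C(6) + A(7) → 13
13 + E(29) → 42
42 + B(75) → 117
D(110) + 117 → 227
Each symbol's bit-cost is frequency × depth; summing gives 399 bits (equivalently 13 + 42 + 117 + 227).

399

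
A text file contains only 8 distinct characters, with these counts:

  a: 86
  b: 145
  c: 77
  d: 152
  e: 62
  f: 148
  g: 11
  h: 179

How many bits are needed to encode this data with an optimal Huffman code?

Merge the two smallest weights repeatedly:
g(11) + e(62) → 73
73 + c(77) → 150
a(86) + b(145) → 231
f(148) + 150 → 298
d(152) + h(179) → 331
231 + 298 → 529
331 + 529 → 860
Total encoded bits = sum of merged weights = 73 + 150 + 231 + 298 + 331 + 529 + 860 = 2472.

2472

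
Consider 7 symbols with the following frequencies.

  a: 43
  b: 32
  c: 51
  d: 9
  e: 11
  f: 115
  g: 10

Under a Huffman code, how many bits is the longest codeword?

5

Merge the two lowest-weight nodes at each step:
combine d(9), g(10) → 19
combine e(11), 19 → 30
combine 30, b(32) → 62
combine a(43), c(51) → 94
combine 62, 94 → 156
combine f(115), 156 → 271
Maximum depth reached is 5.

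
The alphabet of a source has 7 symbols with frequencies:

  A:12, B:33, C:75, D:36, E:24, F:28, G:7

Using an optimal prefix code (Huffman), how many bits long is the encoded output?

Merge the two smallest weights repeatedly:
G(7) + A(12) → 19
19 + E(24) → 43
F(28) + B(33) → 61
D(36) + 43 → 79
61 + C(75) → 136
79 + 136 → 215
Each symbol's bit-cost is frequency × depth; summing gives 553 bits (equivalently 19 + 43 + 61 + 79 + 136 + 215).

553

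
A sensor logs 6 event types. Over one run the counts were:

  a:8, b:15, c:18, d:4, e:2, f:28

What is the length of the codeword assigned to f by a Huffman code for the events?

2

Huffman merges, smallest pair first:
merge e(2) and d(4): 6
merge 6 and a(8): 14
merge 14 and b(15): 29
merge c(18) and f(28): 46
merge 29 and 46: 75
f's leaf is at depth 2, giving a 2-bit codeword.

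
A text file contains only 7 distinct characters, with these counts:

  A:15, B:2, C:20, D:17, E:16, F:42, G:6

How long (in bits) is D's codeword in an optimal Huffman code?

Build the tree from the bottom:
merge B(2) and G(6): 8
merge 8 and A(15): 23
merge E(16) and D(17): 33
merge C(20) and 23: 43
merge 33 and F(42): 75
merge 43 and 75: 118
The subtree containing D is merged 3 times, so code length = 3.

3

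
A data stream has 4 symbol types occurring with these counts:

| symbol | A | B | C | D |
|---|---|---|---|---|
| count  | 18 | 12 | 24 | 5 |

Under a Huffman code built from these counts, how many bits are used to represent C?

1

Build the tree from the bottom:
combine D(5), B(12) → 17
combine 17, A(18) → 35
combine C(24), 35 → 59
C is a child of the root — depth 1, so its codeword is a single bit.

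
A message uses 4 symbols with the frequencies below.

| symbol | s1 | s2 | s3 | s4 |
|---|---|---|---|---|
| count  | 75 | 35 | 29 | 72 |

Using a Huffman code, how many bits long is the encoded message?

Build the Huffman tree bottom-up:
s3(29) + s2(35) → 64
64 + s4(72) → 136
s1(75) + 136 → 211
Total encoded bits = sum of merged weights = 64 + 136 + 211 = 411.

411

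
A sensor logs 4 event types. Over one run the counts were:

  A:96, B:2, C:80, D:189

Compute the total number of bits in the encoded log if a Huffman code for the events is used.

627

Greedily combine the two least-frequent nodes:
merge B(2) and C(80): 82
merge 82 and A(96): 178
merge 178 and D(189): 367
Each symbol's bit-cost is frequency × depth; summing gives 627 bits (equivalently 82 + 178 + 367).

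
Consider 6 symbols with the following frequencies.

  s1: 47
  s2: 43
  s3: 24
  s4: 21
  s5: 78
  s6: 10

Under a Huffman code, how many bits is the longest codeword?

Merge the two lowest-weight nodes at each step:
combine s6(10), s4(21) → 31
combine s3(24), 31 → 55
combine s2(43), s1(47) → 90
combine 55, s5(78) → 133
combine 90, 133 → 223
The first pair merged (s6, s4) ends up deepest, at depth 4.

4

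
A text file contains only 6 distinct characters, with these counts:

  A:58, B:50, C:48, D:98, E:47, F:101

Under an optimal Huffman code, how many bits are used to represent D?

Huffman merges, smallest pair first:
E(47) + C(48) → 95
B(50) + A(58) → 108
95 + D(98) → 193
F(101) + 108 → 209
193 + 209 → 402
D's leaf is at depth 2, giving a 2-bit codeword.

2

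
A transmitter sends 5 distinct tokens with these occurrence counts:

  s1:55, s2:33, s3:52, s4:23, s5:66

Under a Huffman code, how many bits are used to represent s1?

Build the tree from the bottom:
merge s4(23) and s2(33): 56
merge s3(52) and s1(55): 107
merge 56 and s5(66): 122
merge 107 and 122: 229
The subtree containing s1 is merged 2 times, so code length = 2.

2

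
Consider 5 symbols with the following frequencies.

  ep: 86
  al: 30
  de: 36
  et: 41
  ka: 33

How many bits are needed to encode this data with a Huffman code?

506

Greedily combine the two least-frequent nodes:
merge al(30) and ka(33): 63
merge de(36) and et(41): 77
merge 63 and 77: 140
merge ep(86) and 140: 226
The encoded length is the sum of every internal node's weight: 63 + 77 + 140 + 226 = 506 bits.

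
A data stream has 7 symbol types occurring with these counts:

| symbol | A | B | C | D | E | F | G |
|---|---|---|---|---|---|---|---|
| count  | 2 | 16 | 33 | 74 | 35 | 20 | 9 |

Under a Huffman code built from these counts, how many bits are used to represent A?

Repeatedly merge the two smallest:
merge A(2) and G(9): 11
merge 11 and B(16): 27
merge F(20) and 27: 47
merge C(33) and E(35): 68
merge 47 and 68: 115
merge D(74) and 115: 189
A sits 5 levels below the root, so its codeword is 5 bits.

5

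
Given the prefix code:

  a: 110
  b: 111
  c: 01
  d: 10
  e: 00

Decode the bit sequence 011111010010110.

cbddccd

Read left to right; each codeword is recognised as soon as it completes (prefix code):
  01→c | 111→b | 10→d | 10→d | 01→c | 01→c | 10→d
Decoded message: cbddccd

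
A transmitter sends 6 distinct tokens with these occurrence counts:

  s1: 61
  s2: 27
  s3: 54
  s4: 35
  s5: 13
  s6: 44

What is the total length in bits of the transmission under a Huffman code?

Greedily combine the two least-frequent nodes:
s5(13) + s2(27) → 40
s4(35) + 40 → 75
s6(44) + s3(54) → 98
s1(61) + 75 → 136
98 + 136 → 234
Each symbol's bit-cost is frequency × depth; summing gives 583 bits (equivalently 40 + 75 + 98 + 136 + 234).

583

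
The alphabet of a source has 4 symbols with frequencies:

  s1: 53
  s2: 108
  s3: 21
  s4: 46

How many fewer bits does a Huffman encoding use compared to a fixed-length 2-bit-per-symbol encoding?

41

Fixed-length: 2 bits × 228 symbols = 456 bits.
Huffman merges:
combine s3(21), s4(46) → 67
combine s1(53), 67 → 120
combine s2(108), 120 → 228
Huffman total = 67 + 120 + 228 = 415 bits.
Saving = 456 − 415 = 41 bits.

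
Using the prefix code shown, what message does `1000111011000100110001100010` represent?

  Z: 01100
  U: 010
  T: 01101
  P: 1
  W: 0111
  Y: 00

PYWZUZZU

Read left to right; each codeword is recognised as soon as it completes (prefix code):
  1→P | 00→Y | 0111→W | 01100→Z | 010→U | 01100→Z | 01100→Z | 010→U
Decoded message: PYWZUZZU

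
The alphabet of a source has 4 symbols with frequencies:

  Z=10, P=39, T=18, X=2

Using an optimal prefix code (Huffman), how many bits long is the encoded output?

111

Merge the two smallest weights repeatedly:
X(2) + Z(10) → 12
12 + T(18) → 30
30 + P(39) → 69
Each symbol's bit-cost is frequency × depth; summing gives 111 bits (equivalently 12 + 30 + 69).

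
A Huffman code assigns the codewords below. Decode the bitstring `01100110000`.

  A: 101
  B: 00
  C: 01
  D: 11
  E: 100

CEDBB

Read left to right; each codeword is recognised as soon as it completes (prefix code):
  01→C | 100→E | 11→D | 00→B | 00→B
Decoded message: CEDBB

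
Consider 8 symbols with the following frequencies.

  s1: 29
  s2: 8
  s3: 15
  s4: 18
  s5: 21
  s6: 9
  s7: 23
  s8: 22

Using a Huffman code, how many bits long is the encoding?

423

Greedily combine the two least-frequent nodes:
s2(8) + s6(9) → 17
s3(15) + 17 → 32
s4(18) + s5(21) → 39
s8(22) + s7(23) → 45
s1(29) + 32 → 61
39 + 45 → 84
61 + 84 → 145
Total encoded bits = sum of merged weights = 17 + 32 + 39 + 45 + 61 + 84 + 145 = 423.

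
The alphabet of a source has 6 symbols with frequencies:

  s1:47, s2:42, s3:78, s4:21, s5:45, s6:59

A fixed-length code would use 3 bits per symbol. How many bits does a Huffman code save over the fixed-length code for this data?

Fixed-length: 3 bits × 292 symbols = 876 bits.
Huffman merges:
s4(21) + s2(42) → 63
s5(45) + s1(47) → 92
s6(59) + 63 → 122
s3(78) + 92 → 170
122 + 170 → 292
Huffman total = 63 + 92 + 122 + 170 + 292 = 739 bits.
Saving = 876 − 739 = 137 bits.

137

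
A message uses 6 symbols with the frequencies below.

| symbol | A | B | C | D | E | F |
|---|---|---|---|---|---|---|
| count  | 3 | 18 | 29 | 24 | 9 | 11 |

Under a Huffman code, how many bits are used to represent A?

4

Repeatedly merge the two smallest:
combine A(3), E(9) → 12
combine F(11), 12 → 23
combine B(18), 23 → 41
combine D(24), C(29) → 53
combine 41, 53 → 94
The subtree containing A is merged 4 times, so code length = 4.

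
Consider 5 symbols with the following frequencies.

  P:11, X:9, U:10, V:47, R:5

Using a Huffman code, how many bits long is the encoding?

Merge the two smallest weights repeatedly:
merge R(5) and X(9): 14
merge U(10) and P(11): 21
merge 14 and 21: 35
merge 35 and V(47): 82
The encoded length is the sum of every internal node's weight: 14 + 21 + 35 + 82 = 152 bits.

152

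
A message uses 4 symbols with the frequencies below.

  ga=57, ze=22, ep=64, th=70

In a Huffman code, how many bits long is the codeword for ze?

Repeatedly merge the two smallest:
ze(22) + ga(57) → 79
ep(64) + th(70) → 134
79 + 134 → 213
ze sits 2 levels below the root, so its codeword is 2 bits.

2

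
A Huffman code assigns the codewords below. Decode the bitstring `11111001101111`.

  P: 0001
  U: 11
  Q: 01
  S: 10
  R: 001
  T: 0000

UUSQSUU

Read left to right; each codeword is recognised as soon as it completes (prefix code):
  11→U | 11→U | 10→S | 01→Q | 10→S | 11→U | 11→U
Decoded message: UUSQSUU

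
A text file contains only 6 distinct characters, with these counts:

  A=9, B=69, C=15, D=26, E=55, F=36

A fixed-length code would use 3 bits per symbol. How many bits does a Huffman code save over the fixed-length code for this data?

136

Fixed-length: 3 bits × 210 symbols = 630 bits.
Huffman merges:
A(9) + C(15) → 24
24 + D(26) → 50
F(36) + 50 → 86
E(55) + B(69) → 124
86 + 124 → 210
Huffman total = 24 + 50 + 86 + 124 + 210 = 494 bits.
Saving = 630 − 494 = 136 bits.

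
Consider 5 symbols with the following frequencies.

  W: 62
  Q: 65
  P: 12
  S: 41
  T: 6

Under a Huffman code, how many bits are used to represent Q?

Build the tree from the bottom:
T(6) + P(12) → 18
18 + S(41) → 59
59 + W(62) → 121
Q(65) + 121 → 186
Q sits one level below the root: a 1-bit codeword.

1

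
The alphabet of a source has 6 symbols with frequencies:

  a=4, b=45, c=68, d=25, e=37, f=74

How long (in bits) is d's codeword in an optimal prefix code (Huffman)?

Repeatedly merge the two smallest:
a(4) + d(25) → 29
29 + e(37) → 66
b(45) + 66 → 111
c(68) + f(74) → 142
111 + 142 → 253
The subtree containing d is merged 4 times, so code length = 4.

4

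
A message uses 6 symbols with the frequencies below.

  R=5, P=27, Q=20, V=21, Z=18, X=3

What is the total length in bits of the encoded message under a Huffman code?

Build the Huffman tree bottom-up:
combine X(3), R(5) → 8
combine 8, Z(18) → 26
combine Q(20), V(21) → 41
combine 26, P(27) → 53
combine 41, 53 → 94
Total encoded bits = sum of merged weights = 8 + 26 + 41 + 53 + 94 = 222.

222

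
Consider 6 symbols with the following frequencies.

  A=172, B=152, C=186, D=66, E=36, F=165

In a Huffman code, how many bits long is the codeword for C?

2

Huffman merges, smallest pair first:
combine E(36), D(66) → 102
combine 102, B(152) → 254
combine F(165), A(172) → 337
combine C(186), 254 → 440
combine 337, 440 → 777
The subtree containing C is merged 2 times, so code length = 2.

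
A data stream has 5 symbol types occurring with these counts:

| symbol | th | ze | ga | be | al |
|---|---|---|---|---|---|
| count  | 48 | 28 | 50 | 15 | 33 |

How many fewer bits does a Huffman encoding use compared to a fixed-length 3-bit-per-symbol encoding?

Fixed-length: 3 bits × 174 symbols = 522 bits.
Huffman merges:
be(15) + ze(28) → 43
al(33) + 43 → 76
th(48) + ga(50) → 98
76 + 98 → 174
Huffman total = 43 + 76 + 98 + 174 = 391 bits.
Saving = 522 − 391 = 131 bits.

131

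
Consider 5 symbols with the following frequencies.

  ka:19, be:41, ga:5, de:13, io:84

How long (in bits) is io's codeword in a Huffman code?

1

Build the tree from the bottom:
merge ga(5) and de(13): 18
merge 18 and ka(19): 37
merge 37 and be(41): 78
merge 78 and io(84): 162
io is a child of the root — depth 1, so its codeword is a single bit.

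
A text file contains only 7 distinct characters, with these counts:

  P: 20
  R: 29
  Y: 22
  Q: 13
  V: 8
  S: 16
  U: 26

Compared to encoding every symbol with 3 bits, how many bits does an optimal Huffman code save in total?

Fixed-length: 3 bits × 134 symbols = 402 bits.
Huffman merges:
merge V(8) and Q(13): 21
merge S(16) and P(20): 36
merge 21 and Y(22): 43
merge U(26) and R(29): 55
merge 36 and 43: 79
merge 55 and 79: 134
Huffman total = 21 + 36 + 43 + 55 + 79 + 134 = 368 bits.
Saving = 402 − 368 = 34 bits.

34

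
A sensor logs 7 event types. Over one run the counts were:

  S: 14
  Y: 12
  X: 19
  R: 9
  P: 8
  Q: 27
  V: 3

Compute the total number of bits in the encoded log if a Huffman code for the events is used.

Greedily combine the two least-frequent nodes:
merge V(3) and P(8): 11
merge R(9) and 11: 20
merge Y(12) and S(14): 26
merge X(19) and 20: 39
merge 26 and Q(27): 53
merge 39 and 53: 92
Total encoded bits = sum of merged weights = 11 + 20 + 26 + 39 + 53 + 92 = 241.

241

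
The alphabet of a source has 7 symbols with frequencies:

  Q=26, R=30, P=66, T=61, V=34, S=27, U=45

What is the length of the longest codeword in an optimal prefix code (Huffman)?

Merge the two lowest-weight nodes at each step:
combine Q(26), S(27) → 53
combine R(30), V(34) → 64
combine U(45), 53 → 98
combine T(61), 64 → 125
combine P(66), 98 → 164
combine 125, 164 → 289
Maximum depth reached is 4.

4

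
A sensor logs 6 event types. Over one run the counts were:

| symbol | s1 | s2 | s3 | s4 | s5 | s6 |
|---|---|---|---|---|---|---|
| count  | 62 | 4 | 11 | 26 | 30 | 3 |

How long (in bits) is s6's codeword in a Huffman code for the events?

Repeatedly merge the two smallest:
combine s6(3), s2(4) → 7
combine 7, s3(11) → 18
combine 18, s4(26) → 44
combine s5(30), 44 → 74
combine s1(62), 74 → 136
The subtree containing s6 is merged 5 times, so code length = 5.

5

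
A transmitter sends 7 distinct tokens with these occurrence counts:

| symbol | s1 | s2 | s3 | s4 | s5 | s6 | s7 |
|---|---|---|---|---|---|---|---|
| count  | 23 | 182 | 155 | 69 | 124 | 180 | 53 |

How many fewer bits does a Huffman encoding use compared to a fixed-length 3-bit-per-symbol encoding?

Fixed-length: 3 bits × 786 symbols = 2358 bits.
Huffman merges:
s1(23) + s7(53) → 76
s4(69) + 76 → 145
s5(124) + 145 → 269
s3(155) + s6(180) → 335
s2(182) + 269 → 451
335 + 451 → 786
Huffman total = 76 + 145 + 269 + 335 + 451 + 786 = 2062 bits.
Saving = 2358 − 2062 = 296 bits.

296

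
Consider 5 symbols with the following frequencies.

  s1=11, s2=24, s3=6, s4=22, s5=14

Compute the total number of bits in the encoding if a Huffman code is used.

171

Merge the two smallest weights repeatedly:
s3(6) + s1(11) → 17
s5(14) + 17 → 31
s4(22) + s2(24) → 46
31 + 46 → 77
The encoded length is the sum of every internal node's weight: 17 + 31 + 46 + 77 = 171 bits.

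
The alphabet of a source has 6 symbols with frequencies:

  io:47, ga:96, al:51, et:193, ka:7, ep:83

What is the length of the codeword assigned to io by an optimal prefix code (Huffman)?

4

Huffman merges, smallest pair first:
combine ka(7), io(47) → 54
combine al(51), 54 → 105
combine ep(83), ga(96) → 179
combine 105, 179 → 284
combine et(193), 284 → 477
The subtree containing io is merged 4 times, so code length = 4.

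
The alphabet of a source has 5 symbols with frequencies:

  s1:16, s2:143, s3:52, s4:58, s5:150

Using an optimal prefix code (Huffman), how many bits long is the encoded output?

882

Build the Huffman tree bottom-up:
merge s1(16) and s3(52): 68
merge s4(58) and 68: 126
merge 126 and s2(143): 269
merge s5(150) and 269: 419
Each symbol's bit-cost is frequency × depth; summing gives 882 bits (equivalently 68 + 126 + 269 + 419).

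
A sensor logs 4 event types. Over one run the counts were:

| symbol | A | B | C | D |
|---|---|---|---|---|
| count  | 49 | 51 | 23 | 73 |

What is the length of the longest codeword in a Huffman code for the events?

Merge the two lowest-weight nodes at each step:
C(23) + A(49) → 72
B(51) + 72 → 123
D(73) + 123 → 196
Maximum depth reached is 3.

3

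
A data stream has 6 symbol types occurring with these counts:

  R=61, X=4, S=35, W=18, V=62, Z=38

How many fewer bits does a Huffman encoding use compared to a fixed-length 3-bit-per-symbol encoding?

Fixed-length: 3 bits × 218 symbols = 654 bits.
Huffman merges:
combine X(4), W(18) → 22
combine 22, S(35) → 57
combine Z(38), 57 → 95
combine R(61), V(62) → 123
combine 95, 123 → 218
Huffman total = 22 + 57 + 95 + 123 + 218 = 515 bits.
Saving = 654 − 515 = 139 bits.

139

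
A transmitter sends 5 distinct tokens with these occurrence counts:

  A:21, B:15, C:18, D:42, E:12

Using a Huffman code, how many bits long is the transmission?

240

Build the Huffman tree bottom-up:
merge E(12) and B(15): 27
merge C(18) and A(21): 39
merge 27 and 39: 66
merge D(42) and 66: 108
The encoded length is the sum of every internal node's weight: 27 + 39 + 66 + 108 = 240 bits.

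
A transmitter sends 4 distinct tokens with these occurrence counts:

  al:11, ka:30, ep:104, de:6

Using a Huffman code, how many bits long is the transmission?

Build the Huffman tree bottom-up:
de(6) + al(11) → 17
17 + ka(30) → 47
47 + ep(104) → 151
Total encoded bits = sum of merged weights = 17 + 47 + 151 = 215.

215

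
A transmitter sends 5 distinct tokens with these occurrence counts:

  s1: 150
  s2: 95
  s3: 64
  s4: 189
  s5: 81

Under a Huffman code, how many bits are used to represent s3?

3

Repeatedly merge the two smallest:
merge s3(64) and s5(81): 145
merge s2(95) and 145: 240
merge s1(150) and s4(189): 339
merge 240 and 339: 579
s3 sits 3 levels below the root, so its codeword is 3 bits.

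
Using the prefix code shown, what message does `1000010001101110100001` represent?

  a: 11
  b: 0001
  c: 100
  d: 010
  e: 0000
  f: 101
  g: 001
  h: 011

cgbfadb

Read left to right; each codeword is recognised as soon as it completes (prefix code):
  100→c | 001→g | 0001→b | 101→f | 11→a | 010→d | 0001→b
Decoded message: cgbfadb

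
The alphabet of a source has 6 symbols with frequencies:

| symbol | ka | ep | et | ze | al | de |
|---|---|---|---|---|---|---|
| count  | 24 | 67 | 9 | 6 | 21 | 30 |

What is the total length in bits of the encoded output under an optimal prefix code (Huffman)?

352

Greedily combine the two least-frequent nodes:
merge ze(6) and et(9): 15
merge 15 and al(21): 36
merge ka(24) and de(30): 54
merge 36 and 54: 90
merge ep(67) and 90: 157
Each symbol's bit-cost is frequency × depth; summing gives 352 bits (equivalently 15 + 36 + 54 + 90 + 157).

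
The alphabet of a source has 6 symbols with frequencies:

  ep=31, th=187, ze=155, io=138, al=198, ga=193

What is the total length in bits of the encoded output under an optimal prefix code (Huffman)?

2297

Build the Huffman tree bottom-up:
combine ep(31), io(138) → 169
combine ze(155), 169 → 324
combine th(187), ga(193) → 380
combine al(198), 324 → 522
combine 380, 522 → 902
The encoded length is the sum of every internal node's weight: 169 + 324 + 380 + 522 + 902 = 2297 bits.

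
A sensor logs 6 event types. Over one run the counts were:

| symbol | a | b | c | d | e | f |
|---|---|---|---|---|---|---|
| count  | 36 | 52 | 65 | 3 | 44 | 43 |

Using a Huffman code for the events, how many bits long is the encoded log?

Build the Huffman tree bottom-up:
d(3) + a(36) → 39
39 + f(43) → 82
e(44) + b(52) → 96
c(65) + 82 → 147
96 + 147 → 243
Each symbol's bit-cost is frequency × depth; summing gives 607 bits (equivalently 39 + 82 + 96 + 147 + 243).

607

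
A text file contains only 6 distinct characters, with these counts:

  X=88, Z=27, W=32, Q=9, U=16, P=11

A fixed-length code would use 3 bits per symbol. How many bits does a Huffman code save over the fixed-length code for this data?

Fixed-length: 3 bits × 183 symbols = 549 bits.
Huffman merges:
merge Q(9) and P(11): 20
merge U(16) and 20: 36
merge Z(27) and W(32): 59
merge 36 and 59: 95
merge X(88) and 95: 183
Huffman total = 20 + 36 + 59 + 95 + 183 = 393 bits.
Saving = 549 − 393 = 156 bits.

156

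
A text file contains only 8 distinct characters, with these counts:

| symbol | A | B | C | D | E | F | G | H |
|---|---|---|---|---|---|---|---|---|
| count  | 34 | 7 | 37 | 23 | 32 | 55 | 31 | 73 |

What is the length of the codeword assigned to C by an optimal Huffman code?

Repeatedly merge the two smallest:
merge B(7) and D(23): 30
merge 30 and G(31): 61
merge E(32) and A(34): 66
merge C(37) and F(55): 92
merge 61 and 66: 127
merge H(73) and 92: 165
merge 127 and 165: 292
C sits 3 levels below the root, so its codeword is 3 bits.

3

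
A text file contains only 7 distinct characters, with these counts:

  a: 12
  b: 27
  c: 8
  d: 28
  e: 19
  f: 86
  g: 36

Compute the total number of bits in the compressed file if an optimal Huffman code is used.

535

Greedily combine the two least-frequent nodes:
combine c(8), a(12) → 20
combine e(19), 20 → 39
combine b(27), d(28) → 55
combine g(36), 39 → 75
combine 55, 75 → 130
combine f(86), 130 → 216
Each symbol's bit-cost is frequency × depth; summing gives 535 bits (equivalently 20 + 39 + 55 + 75 + 130 + 216).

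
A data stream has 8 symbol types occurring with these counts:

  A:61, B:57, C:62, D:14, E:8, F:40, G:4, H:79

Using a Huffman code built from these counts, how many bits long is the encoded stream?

872

Merge the two smallest weights repeatedly:
merge G(4) and E(8): 12
merge 12 and D(14): 26
merge 26 and F(40): 66
merge B(57) and A(61): 118
merge C(62) and 66: 128
merge H(79) and 118: 197
merge 128 and 197: 325
Total encoded bits = sum of merged weights = 12 + 26 + 66 + 118 + 128 + 197 + 325 = 872.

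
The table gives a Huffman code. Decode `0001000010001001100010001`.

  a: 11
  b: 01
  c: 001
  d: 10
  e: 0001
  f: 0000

Read left to right; each codeword is recognised as soon as it completes (prefix code):
  0001→e | 0000→f | 10→d | 001→c | 001→c | 10→d | 001→c | 0001→e
Decoded message: efdccdce

efdccdce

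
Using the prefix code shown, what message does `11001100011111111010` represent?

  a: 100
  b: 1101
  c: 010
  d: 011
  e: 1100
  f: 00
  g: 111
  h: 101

eedggc

Read left to right; each codeword is recognised as soon as it completes (prefix code):
  1100→e | 1100→e | 011→d | 111→g | 111→g | 010→c
Decoded message: eedggc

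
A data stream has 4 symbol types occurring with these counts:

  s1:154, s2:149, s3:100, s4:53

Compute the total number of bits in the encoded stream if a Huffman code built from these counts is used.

Merge the two smallest weights repeatedly:
merge s4(53) and s3(100): 153
merge s2(149) and 153: 302
merge s1(154) and 302: 456
Each symbol's bit-cost is frequency × depth; summing gives 911 bits (equivalently 153 + 302 + 456).

911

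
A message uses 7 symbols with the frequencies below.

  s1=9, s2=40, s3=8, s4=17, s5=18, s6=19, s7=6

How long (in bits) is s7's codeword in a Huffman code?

4

Repeatedly merge the two smallest:
s7(6) + s3(8) → 14
s1(9) + 14 → 23
s4(17) + s5(18) → 35
s6(19) + 23 → 42
35 + s2(40) → 75
42 + 75 → 117
The subtree containing s7 is merged 4 times, so code length = 4.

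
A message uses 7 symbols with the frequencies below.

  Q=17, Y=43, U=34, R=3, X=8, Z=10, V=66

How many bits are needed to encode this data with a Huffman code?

432

Build the Huffman tree bottom-up:
merge R(3) and X(8): 11
merge Z(10) and 11: 21
merge Q(17) and 21: 38
merge U(34) and 38: 72
merge Y(43) and V(66): 109
merge 72 and 109: 181
Total encoded bits = sum of merged weights = 11 + 21 + 38 + 72 + 109 + 181 = 432.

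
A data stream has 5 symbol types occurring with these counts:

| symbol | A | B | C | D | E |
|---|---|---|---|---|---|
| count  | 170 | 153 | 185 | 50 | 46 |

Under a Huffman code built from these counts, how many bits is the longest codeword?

Merge the two lowest-weight nodes at each step:
E(46) + D(50) → 96
96 + B(153) → 249
A(170) + C(185) → 355
249 + 355 → 604
The first pair merged (E, D) ends up deepest, at depth 3.

3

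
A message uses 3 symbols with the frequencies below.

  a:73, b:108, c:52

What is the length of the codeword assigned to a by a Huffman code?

2

Build the tree from the bottom:
merge c(52) and a(73): 125
merge b(108) and 125: 233
The subtree containing a is merged 2 times, so code length = 2.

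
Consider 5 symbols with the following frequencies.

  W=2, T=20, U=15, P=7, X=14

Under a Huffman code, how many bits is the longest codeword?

Merge the two lowest-weight nodes at each step:
W(2) + P(7) → 9
9 + X(14) → 23
U(15) + T(20) → 35
23 + 35 → 58
The rarest symbols sit at the bottom; the longest codeword is 3 bits.

3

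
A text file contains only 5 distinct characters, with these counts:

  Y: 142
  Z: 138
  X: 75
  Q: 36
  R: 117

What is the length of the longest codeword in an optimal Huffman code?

Merge the two lowest-weight nodes at each step:
merge Q(36) and X(75): 111
merge 111 and R(117): 228
merge Z(138) and Y(142): 280
merge 228 and 280: 508
The rarest symbols sit at the bottom; the longest codeword is 3 bits.

3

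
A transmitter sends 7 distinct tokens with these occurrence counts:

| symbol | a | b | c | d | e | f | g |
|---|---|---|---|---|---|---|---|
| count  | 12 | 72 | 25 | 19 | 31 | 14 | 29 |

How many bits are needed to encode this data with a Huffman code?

529

Greedily combine the two least-frequent nodes:
merge a(12) and f(14): 26
merge d(19) and c(25): 44
merge 26 and g(29): 55
merge e(31) and 44: 75
merge 55 and b(72): 127
merge 75 and 127: 202
Total encoded bits = sum of merged weights = 26 + 44 + 55 + 75 + 127 + 202 = 529.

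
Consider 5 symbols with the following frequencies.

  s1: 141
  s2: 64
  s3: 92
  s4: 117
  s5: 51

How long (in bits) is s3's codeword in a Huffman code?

2

Repeatedly merge the two smallest:
s5(51) + s2(64) → 115
s3(92) + 115 → 207
s4(117) + s1(141) → 258
207 + 258 → 465
s3 sits 2 levels below the root, so its codeword is 2 bits.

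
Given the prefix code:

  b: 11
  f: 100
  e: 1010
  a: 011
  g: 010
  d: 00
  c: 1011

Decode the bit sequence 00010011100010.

Read left to right; each codeword is recognised as soon as it completes (prefix code):
  00→d | 010→g | 011→a | 100→f | 010→g
Decoded message: dgafg

dgafg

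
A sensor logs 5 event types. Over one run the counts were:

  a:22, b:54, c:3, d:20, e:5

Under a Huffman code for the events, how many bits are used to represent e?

4

Repeatedly merge the two smallest:
c(3) + e(5) → 8
8 + d(20) → 28
a(22) + 28 → 50
50 + b(54) → 104
e's leaf is at depth 4, giving a 4-bit codeword.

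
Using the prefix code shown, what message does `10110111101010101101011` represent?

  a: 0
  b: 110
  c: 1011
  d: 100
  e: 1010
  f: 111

Read left to right; each codeword is recognised as soon as it completes (prefix code):
  1011→c | 0→a | 111→f | 1010→e | 1010→e | 110→b | 1011→c
Decoded message: cafeebc

cafeebc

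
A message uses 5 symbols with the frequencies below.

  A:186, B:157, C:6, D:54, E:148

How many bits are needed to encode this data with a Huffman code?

1162

Merge the two smallest weights repeatedly:
merge C(6) and D(54): 60
merge 60 and E(148): 208
merge B(157) and A(186): 343
merge 208 and 343: 551
Each symbol's bit-cost is frequency × depth; summing gives 1162 bits (equivalently 60 + 208 + 343 + 551).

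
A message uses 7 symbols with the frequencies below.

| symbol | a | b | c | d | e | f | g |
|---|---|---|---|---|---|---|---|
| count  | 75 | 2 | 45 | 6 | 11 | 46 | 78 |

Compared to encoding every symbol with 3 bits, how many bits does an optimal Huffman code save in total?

172

Fixed-length: 3 bits × 263 symbols = 789 bits.
Huffman merges:
combine b(2), d(6) → 8
combine 8, e(11) → 19
combine 19, c(45) → 64
combine f(46), 64 → 110
combine a(75), g(78) → 153
combine 110, 153 → 263
Huffman total = 8 + 19 + 64 + 110 + 153 + 263 = 617 bits.
Saving = 789 − 617 = 172 bits.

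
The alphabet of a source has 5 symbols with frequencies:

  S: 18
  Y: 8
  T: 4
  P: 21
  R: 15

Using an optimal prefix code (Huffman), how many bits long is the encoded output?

144

Build the Huffman tree bottom-up:
merge T(4) and Y(8): 12
merge 12 and R(15): 27
merge S(18) and P(21): 39
merge 27 and 39: 66
Total encoded bits = sum of merged weights = 12 + 27 + 39 + 66 = 144.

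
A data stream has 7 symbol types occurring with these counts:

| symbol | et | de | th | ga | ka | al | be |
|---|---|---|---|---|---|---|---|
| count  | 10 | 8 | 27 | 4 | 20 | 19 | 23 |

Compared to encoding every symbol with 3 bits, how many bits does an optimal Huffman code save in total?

38

Fixed-length: 3 bits × 111 symbols = 333 bits.
Huffman merges:
ga(4) + de(8) → 12
et(10) + 12 → 22
al(19) + ka(20) → 39
22 + be(23) → 45
th(27) + 39 → 66
45 + 66 → 111
Huffman total = 12 + 22 + 39 + 45 + 66 + 111 = 295 bits.
Saving = 333 − 295 = 38 bits.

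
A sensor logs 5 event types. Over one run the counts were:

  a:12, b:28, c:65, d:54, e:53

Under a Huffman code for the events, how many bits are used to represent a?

3

Repeatedly merge the two smallest:
a(12) + b(28) → 40
40 + e(53) → 93
d(54) + c(65) → 119
93 + 119 → 212
a sits 3 levels below the root, so its codeword is 3 bits.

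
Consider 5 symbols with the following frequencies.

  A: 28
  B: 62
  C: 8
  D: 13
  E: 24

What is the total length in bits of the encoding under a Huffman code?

Greedily combine the two least-frequent nodes:
C(8) + D(13) → 21
21 + E(24) → 45
A(28) + 45 → 73
B(62) + 73 → 135
Total encoded bits = sum of merged weights = 21 + 45 + 73 + 135 = 274.

274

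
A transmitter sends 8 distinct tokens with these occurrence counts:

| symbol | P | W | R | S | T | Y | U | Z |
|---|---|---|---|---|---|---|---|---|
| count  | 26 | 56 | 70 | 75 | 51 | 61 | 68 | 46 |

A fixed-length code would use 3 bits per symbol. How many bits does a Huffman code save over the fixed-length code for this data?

3

Fixed-length: 3 bits × 453 symbols = 1359 bits.
Huffman merges:
combine P(26), Z(46) → 72
combine T(51), W(56) → 107
combine Y(61), U(68) → 129
combine R(70), 72 → 142
combine S(75), 107 → 182
combine 129, 142 → 271
combine 182, 271 → 453
Huffman total = 72 + 107 + 129 + 142 + 182 + 271 + 453 = 1356 bits.
Saving = 1359 − 1356 = 3 bits.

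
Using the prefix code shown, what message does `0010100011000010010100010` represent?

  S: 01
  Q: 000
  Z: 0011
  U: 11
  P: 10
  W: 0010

WPZQSWPW

Read left to right; each codeword is recognised as soon as it completes (prefix code):
  0010→W | 10→P | 0011→Z | 000→Q | 01→S | 0010→W | 10→P | 0010→W
Decoded message: WPZQSWPW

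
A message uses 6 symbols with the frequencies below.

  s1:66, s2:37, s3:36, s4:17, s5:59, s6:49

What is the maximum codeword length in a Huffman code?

3

Merge the two lowest-weight nodes at each step:
combine s4(17), s3(36) → 53
combine s2(37), s6(49) → 86
combine 53, s5(59) → 112
combine s1(66), 86 → 152
combine 112, 152 → 264
Maximum depth reached is 3.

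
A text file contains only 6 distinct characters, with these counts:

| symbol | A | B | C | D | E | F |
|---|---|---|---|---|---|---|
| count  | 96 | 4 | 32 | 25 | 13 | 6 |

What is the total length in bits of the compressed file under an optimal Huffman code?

Greedily combine the two least-frequent nodes:
combine B(4), F(6) → 10
combine 10, E(13) → 23
combine 23, D(25) → 48
combine C(32), 48 → 80
combine 80, A(96) → 176
The encoded length is the sum of every internal node's weight: 10 + 23 + 48 + 80 + 176 = 337 bits.

337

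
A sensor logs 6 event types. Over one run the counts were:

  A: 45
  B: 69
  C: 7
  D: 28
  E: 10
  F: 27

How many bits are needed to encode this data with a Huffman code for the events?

433

Greedily combine the two least-frequent nodes:
merge C(7) and E(10): 17
merge 17 and F(27): 44
merge D(28) and 44: 72
merge A(45) and B(69): 114
merge 72 and 114: 186
The encoded length is the sum of every internal node's weight: 17 + 44 + 72 + 114 + 186 = 433 bits.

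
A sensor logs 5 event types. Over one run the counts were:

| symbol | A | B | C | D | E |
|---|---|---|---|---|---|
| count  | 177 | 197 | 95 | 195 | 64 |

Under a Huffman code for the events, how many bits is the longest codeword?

Merge the two lowest-weight nodes at each step:
E(64) + C(95) → 159
159 + A(177) → 336
D(195) + B(197) → 392
336 + 392 → 728
Maximum depth reached is 3.

3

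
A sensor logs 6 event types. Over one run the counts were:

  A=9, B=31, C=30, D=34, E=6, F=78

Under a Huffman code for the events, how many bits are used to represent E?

Huffman merges, smallest pair first:
merge E(6) and A(9): 15
merge 15 and C(30): 45
merge B(31) and D(34): 65
merge 45 and 65: 110
merge F(78) and 110: 188
E's leaf is at depth 4, giving a 4-bit codeword.

4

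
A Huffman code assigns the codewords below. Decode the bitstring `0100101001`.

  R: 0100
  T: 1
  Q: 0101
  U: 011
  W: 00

Read left to right; each codeword is recognised as soon as it completes (prefix code):
  0100→R | 1→T | 0100→R | 1→T
Decoded message: RTRT

RTRT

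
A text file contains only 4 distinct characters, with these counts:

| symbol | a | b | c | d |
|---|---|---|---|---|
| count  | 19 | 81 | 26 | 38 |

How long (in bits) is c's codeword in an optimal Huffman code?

3

Build the tree from the bottom:
combine a(19), c(26) → 45
combine d(38), 45 → 83
combine b(81), 83 → 164
c sits 3 levels below the root, so its codeword is 3 bits.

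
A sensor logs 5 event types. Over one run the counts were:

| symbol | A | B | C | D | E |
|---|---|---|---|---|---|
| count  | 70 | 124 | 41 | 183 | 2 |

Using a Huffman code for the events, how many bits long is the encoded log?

813

Build the Huffman tree bottom-up:
merge E(2) and C(41): 43
merge 43 and A(70): 113
merge 113 and B(124): 237
merge D(183) and 237: 420
Each symbol's bit-cost is frequency × depth; summing gives 813 bits (equivalently 43 + 113 + 237 + 420).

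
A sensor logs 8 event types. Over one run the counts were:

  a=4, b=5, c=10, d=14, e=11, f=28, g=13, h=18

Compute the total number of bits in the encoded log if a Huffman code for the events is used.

Build the Huffman tree bottom-up:
merge a(4) and b(5): 9
merge 9 and c(10): 19
merge e(11) and g(13): 24
merge d(14) and h(18): 32
merge 19 and 24: 43
merge f(28) and 32: 60
merge 43 and 60: 103
Each symbol's bit-cost is frequency × depth; summing gives 290 bits (equivalently 9 + 19 + 24 + 32 + 43 + 60 + 103).

290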